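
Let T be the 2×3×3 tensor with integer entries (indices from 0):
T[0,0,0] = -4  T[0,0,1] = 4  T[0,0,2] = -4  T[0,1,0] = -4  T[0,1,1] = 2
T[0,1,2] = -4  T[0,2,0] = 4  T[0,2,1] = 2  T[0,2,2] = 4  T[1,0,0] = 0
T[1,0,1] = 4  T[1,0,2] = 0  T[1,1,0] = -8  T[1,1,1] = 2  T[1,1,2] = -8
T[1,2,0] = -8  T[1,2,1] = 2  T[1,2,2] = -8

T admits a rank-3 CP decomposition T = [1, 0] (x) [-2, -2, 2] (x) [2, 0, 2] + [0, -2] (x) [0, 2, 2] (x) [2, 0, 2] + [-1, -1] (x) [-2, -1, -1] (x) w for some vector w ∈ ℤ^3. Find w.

Subtract the known terms from T to get the rank-1 residual R = [-1, -1] (x) [-2, -1, -1] (x) w, so R[i,j,k] = a[i]·b[j]·w[k]. Pick indices with nonzero a[0]·b[0] = (-1)·(-2) = 2. Only the fibre through (0,0,·) is needed: R[0,0,:] = T[0,0,:] − Σₗ aₗ[0]bₗ[0]cₗ = [-4, 4, -4] − (1)·(-2)·[2, 0, 2] − (0)·(0)·[2, 0, 2] = [0, 4, 0]. Then w[k] = R[0,0,k] / 2 for each k, giving w = [0, 4, 0] / 2 = [0, 2, 0].

w = [0, 2, 0]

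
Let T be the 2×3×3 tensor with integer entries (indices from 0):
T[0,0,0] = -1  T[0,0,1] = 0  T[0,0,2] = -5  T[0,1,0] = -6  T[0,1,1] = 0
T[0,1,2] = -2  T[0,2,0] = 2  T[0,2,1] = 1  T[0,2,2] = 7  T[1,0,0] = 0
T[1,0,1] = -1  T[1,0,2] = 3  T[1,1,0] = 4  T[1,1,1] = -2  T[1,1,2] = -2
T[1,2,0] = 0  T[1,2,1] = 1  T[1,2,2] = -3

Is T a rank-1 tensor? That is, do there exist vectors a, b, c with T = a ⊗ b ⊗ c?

No

The mode-2 unfolding of T (rows indexed by j, columns by (i,k) = (0,0), (0,1), (0,2), (1,0), (1,1), (1,2)) is [[-1, 0, -5, 0, -1, 3], [-6, 0, -2, 4, -2, -2], [2, 1, 7, 0, 1, -3]].
There the 3×3 minor on rows j ∈ {0, 1, 2}, columns (i,k) ∈ {(0,0), (0,1), (0,2)} is det [[-1, 0, -5], [-6, 0, -2], [2, 1, 7]] = 28 ≠ 0, so this unfolding has rank ≥ 3; CP rank is at least every unfolding rank, so rank(T) ≥ 3.
In particular rank(T) ≥ 3 > 1, so T is not rank-1.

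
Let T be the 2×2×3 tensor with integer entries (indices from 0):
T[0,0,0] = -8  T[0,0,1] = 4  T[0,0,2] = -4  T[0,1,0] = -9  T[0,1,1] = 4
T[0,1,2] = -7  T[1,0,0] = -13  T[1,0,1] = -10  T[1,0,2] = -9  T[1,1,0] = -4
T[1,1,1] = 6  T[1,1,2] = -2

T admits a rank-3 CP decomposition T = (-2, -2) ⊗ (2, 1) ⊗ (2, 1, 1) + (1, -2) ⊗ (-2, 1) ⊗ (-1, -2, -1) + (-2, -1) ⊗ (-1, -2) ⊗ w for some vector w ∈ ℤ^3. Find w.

Subtract the known terms from T to get the rank-1 residual R = (-2, -1) ⊗ (-1, -2) ⊗ w, so R[i,j,k] = a[i]·b[j]·w[k]. Pick indices with nonzero a[0]·b[0] = (-2)·(-1) = 2. Only the fibre through (0,0,·) is needed: R[0,0,:] = T[0,0,:] − Σₗ aₗ[0]bₗ[0]cₗ = [-8, 4, -4] − (-2)·(2)·(2, 1, 1) − (1)·(-2)·(-1, -2, -1) = [-2, 4, -2]. Then w[k] = R[0,0,k] / 2 for each k, giving w = [-2, 4, -2] / 2 = (-1, 2, -1).

w = (-1, 2, -1)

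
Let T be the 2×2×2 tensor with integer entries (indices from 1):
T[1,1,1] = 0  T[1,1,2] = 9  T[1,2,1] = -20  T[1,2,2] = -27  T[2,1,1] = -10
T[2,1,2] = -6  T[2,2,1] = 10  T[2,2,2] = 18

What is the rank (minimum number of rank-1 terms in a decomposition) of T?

2

Lower bound: the mode-2 unfolding of T (rows indexed by j, columns by (i,k) = (1,1), (1,2), (2,1), (2,2)) is [[0, 9, -10, -6], [-20, -27, 10, 18]].
There the 2×2 minor on rows j ∈ {1, 2}, columns (i,k) ∈ {(1,1), (1,2)} is det [[0, 9], [-20, -27]] = 180 ≠ 0, so this unfolding has rank ≥ 2; CP rank is at least every unfolding rank, so rank(T) ≥ 2. (This is only a lower bound: in general the CP rank may exceed every unfolding rank, so we still need to exhibit 2 rank-1 terms summing to T.)
Upper bound — finding two terms. Write S_k = T[:,:,k] for the frontal slices: S₁ = [[0, -20], [-10, 10]], S₂ = [[9, -27], [-6, 18]].
If T = a₁ ⊗ b₁ ⊗ c₁ + a₂ ⊗ b₂ ⊗ c₂ then each S_k = c₁[k]·a₁b₁ᵀ + c₂[k]·a₂b₂ᵀ. S₁ and S₂ are linearly independent, so a₁b₁ᵀ and a₂b₂ᵀ must span the same plane of matrices: they are the rank-1 matrices of the form x·S₁ + y·S₂.
det(x·S₁ + y·S₂) is −200·x² − 300·xy = (-100)·(2·x + 3·y)(x), vanishing at (x:y) = (3:-2) and (0:1).
M₁ = 3·S₁ − 2·S₂ = [[-18, -6], [-18, -6]] = (-6)·[1, 1][3, 1]ᵀ and M₂ = S₂ = [[9, -27], [-6, 18]] = 3·[3, -2][1, -3]ᵀ, so take a₁ = [1, 1], b₁ = [3, 1], a₂ = [3, -2], b₂ = [1, -3].
Each slice is an integer combination of E₁ = a₁b₁ᵀ and E₂ = a₂b₂ᵀ: S₁ = −2·E₁ + 2·E₂, S₂ = 3·E₂; reading off coefficients, c₁ = [-2, 0] and c₂ = [2, 3].
Hence T = [1, 1] ⊗ [3, 1] ⊗ [-2, 0] + [3, -2] ⊗ [1, -3] ⊗ [2, 3], so rank(T) ≤ 2.
These bounds meet, so rank(T) = 2.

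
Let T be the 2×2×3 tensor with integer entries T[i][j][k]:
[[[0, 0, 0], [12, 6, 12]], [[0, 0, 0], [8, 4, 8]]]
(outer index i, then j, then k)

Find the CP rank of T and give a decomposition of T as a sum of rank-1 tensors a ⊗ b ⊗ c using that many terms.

rank(T) = 1

Lower bound: T ≠ 0 (e.g. T[0,1,0] = 12), so rank(T) ≥ 1.
Upper bound: if T = a ⊗ b ⊗ c then every fibre of T is a multiple of the corresponding factor, so read the factors off the fibres through the nonzero entry T[0,1,0] = 12.
The mode-1 fibre T[:,1,0] = [12, 8] gives a = [3, 2] (primitive direction); the mode-2 fibre T[0,:,0] = [0, 12] gives b = [0, 1]; then c[k] = T[0,1,k] / (a[0]·b[1]) = [12, 6, 12] / 3 = [4, 2, 4].
Expanding [3, 2] ⊗ [0, 1] ⊗ [4, 2, 4] reproduces all 12 entries of T, so T = [3, 2] ⊗ [0, 1] ⊗ [4, 2, 4] and rank(T) ≤ 1.
These bounds meet, so rank(T) = 1.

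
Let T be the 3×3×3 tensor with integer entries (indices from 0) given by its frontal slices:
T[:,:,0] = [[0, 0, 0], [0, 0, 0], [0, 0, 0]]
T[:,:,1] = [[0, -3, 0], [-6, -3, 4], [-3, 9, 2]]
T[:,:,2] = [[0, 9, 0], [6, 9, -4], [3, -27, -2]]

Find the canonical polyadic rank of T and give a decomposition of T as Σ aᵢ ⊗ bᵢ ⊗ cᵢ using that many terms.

rank(T) = 2

Lower bound: the mode-2 unfolding of T (rows indexed by j, columns by (i,k) = (0,0), (0,1), (0,2), (1,0), (1,1), (1,2), (2,0), (2,1), (2,2)) is [[0, 0, 0, 0, -6, 6, 0, -3, 3], [0, -3, 9, 0, -3, 9, 0, 9, -27], [0, 0, 0, 0, 4, -4, 0, 2, -2]].
There the 2×2 minor on rows j ∈ {0, 1}, columns (i,k) ∈ {(0,1), (1,1)} is det [[0, -6], [-3, -3]] = -18 ≠ 0, so this unfolding has rank ≥ 2; CP rank is at least every unfolding rank, so rank(T) ≥ 2. (Flattening ranks never certify an upper bound on CP rank; for that we must actually write T with 2 rank-1 terms.)
Upper bound — finding two terms. Write S_k = T[:,:,k] for the frontal slices: S₀ = [[0, 0, 0], [0, 0, 0], [0, 0, 0]], S₁ = [[0, -3, 0], [-6, -3, 4], [-3, 9, 2]], S₂ = [[0, 9, 0], [6, 9, -4], [3, -27, -2]].
If T = a₁ ⊗ b₁ ⊗ c₁ + a₂ ⊗ b₂ ⊗ c₂ then each S_k = c₁[k]·a₁b₁ᵀ + c₂[k]·a₂b₂ᵀ. S₁ and S₂ are linearly independent, so a₁b₁ᵀ and a₂b₂ᵀ must span the same plane of matrices: they are the rank-1 matrices of the form x·S₁ + y·S₂.
The 2×2 minor of x·S₁ + y·S₂ on rows {0,1}, columns {0,1} is −18·x² + 72·xy − 54·y² = (-18)·(x − 3·y)(x − y), vanishing at (x:y) = (3:1) and (1:1).
M₁ = 3·S₁ + S₂ = [[0, 0, 0], [-12, 0, 8], [-6, 0, 4]] = (-2)·(0, 2, 1)(3, 0, -2)ᵀ and M₂ = S₁ + S₂ = [[0, 6, 0], [0, 6, 0], [0, -18, 0]] = 6·(1, 1, -3)(0, 1, 0)ᵀ, so take a₁ = (0, 2, 1), b₁ = (3, 0, -2), a₂ = (1, 1, -3), b₂ = (0, 1, 0).
Each slice is an integer combination of E₁ = a₁b₁ᵀ and E₂ = a₂b₂ᵀ: S₀ = 0, S₁ = −E₁ − 3·E₂, S₂ = E₁ + 9·E₂; reading off coefficients, c₁ = (0, -1, 1) and c₂ = (0, -3, 9).
Hence T = (0, 2, 1) ⊗ (3, 0, -2) ⊗ (0, -1, 1) + (1, 1, -3) ⊗ (0, 1, 0) ⊗ (0, -3, 9), so rank(T) ≤ 2.
These bounds meet, so rank(T) = 2.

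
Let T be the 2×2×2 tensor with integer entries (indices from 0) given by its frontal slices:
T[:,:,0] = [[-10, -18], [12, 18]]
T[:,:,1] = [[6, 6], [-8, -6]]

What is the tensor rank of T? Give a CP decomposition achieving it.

rank(T) = 2

Lower bound: the mode-2 unfolding of T (rows indexed by j, columns by (i,k) = (0,0), (0,1), (1,0), (1,1)) is [[-10, 6, 12, -8], [-18, 6, 18, -6]].
There the 2×2 minor on rows j ∈ {0, 1}, columns (i,k) ∈ {(0,0), (0,1)} is det [[-10, 6], [-18, 6]] = 48 ≠ 0, so this unfolding has rank ≥ 2; CP rank is at least every unfolding rank, so rank(T) ≥ 2. (This is only a lower bound: in general the CP rank may exceed every unfolding rank, so we still need to exhibit 2 rank-1 terms summing to T.)
Upper bound — finding two terms. Write S_k = T[:,:,k] for the frontal slices: S₀ = [[-10, -18], [12, 18]], S₁ = [[6, 6], [-8, -6]].
If T = a₁ ⊗ b₁ ⊗ c₁ + a₂ ⊗ b₂ ⊗ c₂ then each S_k = c₁[k]·a₁b₁ᵀ + c₂[k]·a₂b₂ᵀ. S₀ and S₁ are linearly independent, so a₁b₁ᵀ and a₂b₂ᵀ must span the same plane of matrices: they are the rank-1 matrices of the form x·S₀ + y·S₁.
det(x·S₀ + y·S₁) is 36·x² − 48·xy + 12·y² = 12·(3·x − y)(x − y), vanishing at (x:y) = (1:3) and (1:1).
M₁ = S₀ + 3·S₁ = [[8, 0], [-12, 0]] = 4·(2, -3)(1, 0)ᵀ and M₂ = S₀ + S₁ = [[-4, -12], [4, 12]] = (-4)·(1, -1)(1, 3)ᵀ, so take a₁ = (2, -3), b₁ = (1, 0), a₂ = (1, -1), b₂ = (1, 3).
Each slice is an integer combination of E₁ = a₁b₁ᵀ and E₂ = a₂b₂ᵀ: S₀ = −2·E₁ − 6·E₂, S₁ = 2·E₁ + 2·E₂; reading off coefficients, c₁ = (-2, 2) and c₂ = (-6, 2).
Hence T = (2, -3) ⊗ (1, 0) ⊗ (-2, 2) + (1, -1) ⊗ (1, 3) ⊗ (-6, 2), so rank(T) ≤ 2.
These bounds meet, so rank(T) = 2.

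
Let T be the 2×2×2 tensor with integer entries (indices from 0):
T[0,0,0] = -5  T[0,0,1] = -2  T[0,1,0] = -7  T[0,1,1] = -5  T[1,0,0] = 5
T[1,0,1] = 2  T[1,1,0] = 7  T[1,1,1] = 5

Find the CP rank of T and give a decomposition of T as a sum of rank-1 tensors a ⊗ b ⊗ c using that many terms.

rank(T) = 2

Lower bound: the mode-3 unfolding of T (rows indexed by k, columns by (i,j) = (0,0), (0,1), (1,0), (1,1)) is [[-5, -7, 5, 7], [-2, -5, 2, 5]].
There the 2×2 minor on rows k ∈ {0, 1}, columns (i,j) ∈ {(0,0), (0,1)} is det [[-5, -7], [-2, -5]] = 11 ≠ 0, so this unfolding has rank ≥ 2; CP rank is at least every unfolding rank, so rank(T) ≥ 2. (Unfolding ranks only ever bound the CP rank from below — rank(T) can be strictly larger than all of them — so the matching upper bound has to come from an explicit 2-term decomposition.)
Upper bound — finding two terms. Every mode-1 slice of T is a multiple of one matrix: T[i,:,:] = a[i]·M with a = [1, -1] and M = [[-5, -2], [-7, -5]] (rows indexed by j, columns by k). So it suffices to write M as a sum of two rank-1 matrices.
Splitting M by its rows (j = 0, 1), M = [1, 0][-5, -2]ᵀ + [0, 1][-7, -5]ᵀ.
Hence T = [1, -1] ⊗ [1, 0] ⊗ [-5, -2] + [1, -1] ⊗ [0, 1] ⊗ [-7, -5], so rank(T) ≤ 2.
These bounds meet, so rank(T) = 2.
Check entry T[0,1,1] = -5: (1)·(0)·(-2) + (1)·(1)·(-5) = -5.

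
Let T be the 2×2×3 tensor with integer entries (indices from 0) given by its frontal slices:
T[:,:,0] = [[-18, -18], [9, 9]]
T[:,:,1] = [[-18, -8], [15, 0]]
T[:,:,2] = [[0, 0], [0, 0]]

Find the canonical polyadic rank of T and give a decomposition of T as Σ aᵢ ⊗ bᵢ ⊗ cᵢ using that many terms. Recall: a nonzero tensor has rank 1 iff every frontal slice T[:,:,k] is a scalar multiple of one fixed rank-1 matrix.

Lower bound: in the mode-3 unfolding of T (rows indexed by k, columns by (i,j)) the 2×2 minor on rows k ∈ {0, 1}, columns (i,j) ∈ {(0,0), (0,1)} is det [[-18, -18], [-18, -8]] = -180 ≠ 0, so that unfolding has rank ≥ 2 and hence rank(T) ≥ 2 (CP rank is at least every unfolding rank, though it can be larger).
Upper bound: with S_k = T[:,:,k], the two rank-1 terms a₁b₁ᵀ, a₂b₂ᵀ are the rank-1 members of the pencil x·S₀ + y·S₁.
det(x·S₀ + y·S₁) is 180·xy + 120·y² = 60·(3·x + 2·y)(y), vanishing at (x:y) = (2:-3) and (1:0).
M₁ = 2·S₀ − 3·S₁ = [[18, -12], [-27, 18]] = 3·[2, -3][3, -2]ᵀ and M₂ = S₀ = [[-18, -18], [9, 9]] = (-9)·[2, -1][1, 1]ᵀ, so take a₁ = [2, -3], b₁ = [3, -2], a₂ = [2, -1], b₂ = [1, 1].
Each slice is an integer combination of E₁ = a₁b₁ᵀ and E₂ = a₂b₂ᵀ: S₀ = −9·E₂, S₁ = −E₁ − 6·E₂, S₂ = 0; reading off coefficients, c₁ = [0, -1, 0] and c₂ = [-9, -6, 0].
Hence T = [2, -3] ⊗ [3, -2] ⊗ [0, -1, 0] + [2, -1] ⊗ [1, 1] ⊗ [-9, -6, 0], so rank(T) ≤ 2.
These bounds meet, so rank(T) = 2.

rank(T) = 2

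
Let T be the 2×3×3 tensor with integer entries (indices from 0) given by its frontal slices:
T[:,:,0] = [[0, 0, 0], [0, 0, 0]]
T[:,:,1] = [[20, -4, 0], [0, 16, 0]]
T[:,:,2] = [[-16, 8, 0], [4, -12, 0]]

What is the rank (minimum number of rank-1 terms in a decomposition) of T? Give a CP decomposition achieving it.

rank(T) = 2

Lower bound: the mode-3 unfolding of T (rows indexed by k, columns by (i,j) = (0,0), (0,1), (0,2), (1,0), (1,1), (1,2)) is [[0, 0, 0, 0, 0, 0], [20, -4, 0, 0, 16, 0], [-16, 8, 0, 4, -12, 0]].
There the 2×2 minor on rows k ∈ {1, 2}, columns (i,j) ∈ {(0,0), (0,1)} is det [[20, -4], [-16, 8]] = 96 ≠ 0, so this unfolding has rank ≥ 2; CP rank is at least every unfolding rank, so rank(T) ≥ 2. (Unfolding ranks only ever bound the CP rank from below — rank(T) can be strictly larger than all of them — so the matching upper bound has to come from an explicit 2-term decomposition.)
Upper bound — finding two terms. Write S_k = T[:,:,k] for the frontal slices: S₀ = [[0, 0, 0], [0, 0, 0]], S₁ = [[20, -4, 0], [0, 16, 0]], S₂ = [[-16, 8, 0], [4, -12, 0]].
If T = a₁ ⊗ b₁ ⊗ c₁ + a₂ ⊗ b₂ ⊗ c₂ then each S_k = c₁[k]·a₁b₁ᵀ + c₂[k]·a₂b₂ᵀ. S₁ and S₂ are linearly independent, so a₁b₁ᵀ and a₂b₂ᵀ must span the same plane of matrices: they are the rank-1 matrices of the form x·S₁ + y·S₂.
The 2×2 minor of x·S₁ + y·S₂ on rows {0,1}, columns {0,1} is 320·x² − 480·xy + 160·y² = 160·(2·x − y)(x − y), vanishing at (x:y) = (1:2) and (1:1).
M₁ = S₁ + 2·S₂ = [[-12, 12, 0], [8, -8, 0]] = (-4)·(3, -2)(1, -1, 0)ᵀ and M₂ = S₁ + S₂ = [[4, 4, 0], [4, 4, 0]] = 4·(1, 1)(1, 1, 0)ᵀ, so take a₁ = (3, -2), b₁ = (1, -1, 0), a₂ = (1, 1), b₂ = (1, 1, 0).
Each slice is an integer combination of E₁ = a₁b₁ᵀ and E₂ = a₂b₂ᵀ: S₀ = 0, S₁ = 4·E₁ + 8·E₂, S₂ = −4·E₁ − 4·E₂; reading off coefficients, c₁ = (0, 4, -4) and c₂ = (0, 8, -4).
Hence T = (3, -2) ⊗ (1, -1, 0) ⊗ (0, 4, -4) + (1, 1) ⊗ (1, 1, 0) ⊗ (0, 8, -4), so rank(T) ≤ 2.
These bounds meet, so rank(T) = 2.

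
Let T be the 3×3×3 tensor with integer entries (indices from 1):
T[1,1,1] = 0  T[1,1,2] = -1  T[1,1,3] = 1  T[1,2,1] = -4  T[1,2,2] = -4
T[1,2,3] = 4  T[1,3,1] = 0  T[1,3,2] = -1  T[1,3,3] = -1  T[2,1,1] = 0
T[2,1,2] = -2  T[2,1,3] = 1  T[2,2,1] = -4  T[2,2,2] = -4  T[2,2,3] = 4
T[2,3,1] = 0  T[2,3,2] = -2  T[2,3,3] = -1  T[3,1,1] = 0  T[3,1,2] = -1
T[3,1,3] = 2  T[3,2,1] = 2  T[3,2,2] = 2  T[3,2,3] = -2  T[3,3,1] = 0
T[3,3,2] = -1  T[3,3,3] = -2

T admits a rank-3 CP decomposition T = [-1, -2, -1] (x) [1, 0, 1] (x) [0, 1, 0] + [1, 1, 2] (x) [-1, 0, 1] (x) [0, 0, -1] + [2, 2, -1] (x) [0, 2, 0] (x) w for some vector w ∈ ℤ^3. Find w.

w = [-1, -1, 1]

Subtract the known terms from T to get the rank-1 residual R = [2, 2, -1] (x) [0, 2, 0] (x) w, so R[i,j,k] = a[i]·b[j]·w[k]. Pick indices with nonzero a[1]·b[2] = (2)·(2) = 4. Only the fibre through (1,2,·) is needed: R[1,2,:] = T[1,2,:] − Σₗ aₗ[1]bₗ[2]cₗ = [-4, -4, 4] − (-1)·(0)·[0, 1, 0] − (1)·(0)·[0, 0, -1] = [-4, -4, 4]. Then w[k] = R[1,2,k] / 4 for each k, giving w = [-4, -4, 4] / 4 = [-1, -1, 1].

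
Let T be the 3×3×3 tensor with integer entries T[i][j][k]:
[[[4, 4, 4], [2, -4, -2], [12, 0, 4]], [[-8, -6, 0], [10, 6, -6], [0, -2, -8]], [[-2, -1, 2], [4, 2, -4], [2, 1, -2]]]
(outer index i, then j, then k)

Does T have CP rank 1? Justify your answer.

The mode-1 unfolding of T (rows indexed by i, columns by (j,k) = (0,0), (0,1), (0,2), (1,0), (1,1), (1,2), (2,0), (2,1), (2,2)) is [[4, 4, 4, 2, -4, -2, 12, 0, 4], [-8, -6, 0, 10, 6, -6, 0, -2, -8], [-2, -1, 2, 4, 2, -4, 2, 1, -2]].
There the 3×3 minor on rows i ∈ {0, 1, 2}, columns (j,k) ∈ {(0,0), (0,1), (1,0)} is det [[4, 4, 2], [-8, -6, 10], [-2, -1, 4]] = -16 ≠ 0, so this unfolding has rank ≥ 3; CP rank is at least every unfolding rank, so rank(T) ≥ 3.
In particular rank(T) ≥ 3 > 1, so T is not rank-1.

No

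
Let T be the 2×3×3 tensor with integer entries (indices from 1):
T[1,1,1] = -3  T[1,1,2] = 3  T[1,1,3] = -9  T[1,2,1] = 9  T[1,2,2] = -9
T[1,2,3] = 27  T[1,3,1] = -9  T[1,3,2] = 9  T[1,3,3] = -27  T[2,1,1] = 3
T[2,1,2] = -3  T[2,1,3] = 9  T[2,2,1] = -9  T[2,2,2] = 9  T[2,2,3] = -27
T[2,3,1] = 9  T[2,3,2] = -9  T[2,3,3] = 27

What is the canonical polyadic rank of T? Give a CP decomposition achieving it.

rank(T) = 1

Lower bound: T ≠ 0 (e.g. T[1,1,1] = -3), so rank(T) ≥ 1.
Upper bound: if T = a ⊗ b ⊗ c then every fibre of T is a multiple of the corresponding factor, so read the factors off the fibres through the nonzero entry T[1,1,1] = -3.
The mode-1 fibre T[:,1,1] = [-3, 3] gives a = (1, -1) (primitive direction); the mode-2 fibre T[1,:,1] = [-3, 9, -9] gives b = (1, -3, 3); then c[k] = T[1,1,k] / (a[1]·b[1]) = [-3, 3, -9] / 1 = (-3, 3, -9).
Expanding (1, -1) ⊗ (1, -3, 3) ⊗ (-3, 3, -9) reproduces all 18 entries of T, so T = (1, -1) ⊗ (1, -3, 3) ⊗ (-3, 3, -9) and rank(T) ≤ 1.
These bounds meet, so rank(T) = 1.
Check entry T[2,3,2] = -9: (-1)·(3)·(3) = -9.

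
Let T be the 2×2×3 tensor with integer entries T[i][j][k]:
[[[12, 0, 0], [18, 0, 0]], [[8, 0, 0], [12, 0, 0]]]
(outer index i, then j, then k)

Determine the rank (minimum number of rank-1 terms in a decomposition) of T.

Lower bound: T ≠ 0 (e.g. T[0,0,0] = 12), so rank(T) ≥ 1.
Upper bound: the mode-1 fibre T[:,0,0] = [12, 8] gives a = (3, 2) (primitive direction); the mode-2 fibre T[0,:,0] = [12, 18] gives b = (2, 3); then c[k] = T[0,0,k] / (a[0]·b[0]) = [12, 0, 0] / 6 = (2, 0, 0).
Expanding (3, 2) ⊗ (2, 3) ⊗ (2, 0, 0) reproduces all 12 entries of T, so T = (3, 2) ⊗ (2, 3) ⊗ (2, 0, 0) and rank(T) ≤ 1.
These bounds meet, so rank(T) = 1.

1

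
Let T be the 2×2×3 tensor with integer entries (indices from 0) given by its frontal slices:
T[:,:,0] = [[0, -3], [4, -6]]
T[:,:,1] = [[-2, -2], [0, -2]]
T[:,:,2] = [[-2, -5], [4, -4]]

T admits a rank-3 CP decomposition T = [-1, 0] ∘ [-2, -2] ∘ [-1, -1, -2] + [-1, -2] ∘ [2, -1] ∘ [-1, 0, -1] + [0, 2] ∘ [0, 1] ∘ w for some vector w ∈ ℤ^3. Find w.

w = [-2, -1, -1]

Subtract the known terms from T to get the rank-1 residual R = [0, 2] ∘ [0, 1] ∘ w, so R[i,j,k] = a[i]·b[j]·w[k]. Pick indices with nonzero a[1]·b[1] = (2)·(1) = 2. Only the fibre through (1,1,·) is needed: R[1,1,:] = T[1,1,:] − Σₗ aₗ[1]bₗ[1]cₗ = [-6, -2, -4] − (0)·(-2)·[-1, -1, -2] − (-2)·(-1)·[-1, 0, -1] = [-4, -2, -2]. Then w[k] = R[1,1,k] / 2 for each k, giving w = [-4, -2, -2] / 2 = [-2, -1, -1].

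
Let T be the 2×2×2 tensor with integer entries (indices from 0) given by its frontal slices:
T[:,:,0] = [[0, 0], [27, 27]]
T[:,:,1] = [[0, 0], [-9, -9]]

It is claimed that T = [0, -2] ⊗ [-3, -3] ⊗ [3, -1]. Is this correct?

No

Reconstruct entry (1,0,0) from the claimed factors: Σₗ aₗ[1]bₗ[0]cₗ[0] = (-2)·(-3)·(3) = 18, but T[1,0,0] = 27. The claim is false.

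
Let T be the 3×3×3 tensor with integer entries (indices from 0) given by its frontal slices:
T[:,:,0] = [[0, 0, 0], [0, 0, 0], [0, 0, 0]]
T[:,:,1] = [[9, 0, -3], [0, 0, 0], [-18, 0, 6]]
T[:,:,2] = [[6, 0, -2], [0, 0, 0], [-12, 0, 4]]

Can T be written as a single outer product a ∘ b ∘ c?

Yes

If T = a ∘ b ∘ c then every fibre of T is a multiple of the corresponding factor, so read the factors off the fibres through the nonzero entry T[0,0,1] = 9.
The mode-1 fibre T[:,0,1] = [9, 0, -18] gives a = [1, 0, -2] (primitive direction); the mode-2 fibre T[0,:,1] = [9, 0, -3] gives b = [3, 0, -1]; then c[k] = T[0,0,k] / (a[0]·b[0]) = [0, 9, 6] / 3 = [0, 3, 2].
Expanding [1, 0, -2] ∘ [3, 0, -1] ∘ [0, 3, 2] reproduces all 27 entries of T, so T = [1, 0, -2] ∘ [3, 0, -1] ∘ [0, 3, 2] and rank(T) ≤ 1.
Equivalently every frontal slice T[:,:,k] is c[k] times the rank-1 matrix [1, 0, -2] ∘ [3, 0, -1]. So T has rank 1 (it is nonzero).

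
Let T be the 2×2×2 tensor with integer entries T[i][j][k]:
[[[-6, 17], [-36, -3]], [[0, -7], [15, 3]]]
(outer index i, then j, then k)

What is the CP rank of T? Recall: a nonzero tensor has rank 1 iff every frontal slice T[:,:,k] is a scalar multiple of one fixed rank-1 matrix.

2

Lower bound: in the mode-1 unfolding of T (rows indexed by i, columns by (j,k)) the 2×2 minor on rows i ∈ {0, 1}, columns (j,k) ∈ {(0,0), (0,1)} is det [[-6, 17], [0, -7]] = 42 ≠ 0, so that unfolding has rank ≥ 2 and hence rank(T) ≥ 2 (CP rank is at least every unfolding rank, though it can be larger).
Upper bound: with S_k = T[:,:,k], the two rank-1 terms a₁b₁ᵀ, a₂b₂ᵀ are the rank-1 members of the pencil x·S₀ + y·S₁.
det(x·S₀ + y·S₁) is −90·x² − 15·xy + 30·y² = (-15)·(3·x + 2·y)(2·x − y), vanishing at (x:y) = (2:-3) and (1:2).
M₁ = 2·S₀ − 3·S₁ = [[-63, -63], [21, 21]] = (-21)·(3, -1)(1, 1)ᵀ and M₂ = S₀ + 2·S₁ = [[28, -42], [-14, 21]] = 7·(2, -1)(2, -3)ᵀ, so take a₁ = (3, -1), b₁ = (1, 1), a₂ = (2, -1), b₂ = (2, -3).
Each slice is an integer combination of E₁ = a₁b₁ᵀ and E₂ = a₂b₂ᵀ: S₀ = −6·E₁ + 3·E₂, S₁ = 3·E₁ + 2·E₂; reading off coefficients, c₁ = (-6, 3) and c₂ = (3, 2).
Hence T = (3, -1) ⊗ (1, 1) ⊗ (-6, 3) + (2, -1) ⊗ (2, -3) ⊗ (3, 2), so rank(T) ≤ 2.
These bounds meet, so rank(T) = 2.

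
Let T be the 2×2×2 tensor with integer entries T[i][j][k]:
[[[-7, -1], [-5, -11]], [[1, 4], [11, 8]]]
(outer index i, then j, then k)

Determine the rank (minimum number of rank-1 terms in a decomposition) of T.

Lower bound: the mode-1 unfolding of T (rows indexed by i, columns by (j,k) = (0,0), (0,1), (1,0), (1,1)) is [[-7, -1, -5, -11], [1, 4, 11, 8]].
There the 2×2 minor on rows i ∈ {0, 1}, columns (j,k) ∈ {(0,0), (0,1)} is det [[-7, -1], [1, 4]] = -27 ≠ 0, so this unfolding has rank ≥ 2; CP rank is at least every unfolding rank, so rank(T) ≥ 2. (Flattening ranks never certify an upper bound on CP rank; for that we must actually write T with 2 rank-1 terms.)
Upper bound — finding two terms. Write S_k = T[:,:,k] for the frontal slices: S₀ = [[-7, -5], [1, 11]], S₁ = [[-1, -11], [4, 8]].
If T = a₁ ⊗ b₁ ⊗ c₁ + a₂ ⊗ b₂ ⊗ c₂ then each S_k = c₁[k]·a₁b₁ᵀ + c₂[k]·a₂b₂ᵀ. S₀ and S₁ are linearly independent, so a₁b₁ᵀ and a₂b₂ᵀ must span the same plane of matrices: they are the rank-1 matrices of the form x·S₀ + y·S₁.
det(x·S₀ + y·S₁) is −72·x² − 36·xy + 36·y² = (-36)·(2·x − y)(x + y), vanishing at (x:y) = (1:2) and (1:-1).
M₁ = S₀ + 2·S₁ = [[-9, -27], [9, 27]] = (-9)·[1, -1][1, 3]ᵀ and M₂ = S₀ − S₁ = [[-6, 6], [-3, 3]] = (-3)·[2, 1][1, -1]ᵀ, so take a₁ = [1, -1], b₁ = [1, 3], a₂ = [2, 1], b₂ = [1, -1].
Each slice is an integer combination of E₁ = a₁b₁ᵀ and E₂ = a₂b₂ᵀ: S₀ = −3·E₁ − 2·E₂, S₁ = −3·E₁ + E₂; reading off coefficients, c₁ = [-3, -3] and c₂ = [-2, 1].
Hence T = [1, -1] ⊗ [1, 3] ⊗ [-3, -3] + [2, 1] ⊗ [1, -1] ⊗ [-2, 1], so rank(T) ≤ 2.
These bounds meet, so rank(T) = 2.

2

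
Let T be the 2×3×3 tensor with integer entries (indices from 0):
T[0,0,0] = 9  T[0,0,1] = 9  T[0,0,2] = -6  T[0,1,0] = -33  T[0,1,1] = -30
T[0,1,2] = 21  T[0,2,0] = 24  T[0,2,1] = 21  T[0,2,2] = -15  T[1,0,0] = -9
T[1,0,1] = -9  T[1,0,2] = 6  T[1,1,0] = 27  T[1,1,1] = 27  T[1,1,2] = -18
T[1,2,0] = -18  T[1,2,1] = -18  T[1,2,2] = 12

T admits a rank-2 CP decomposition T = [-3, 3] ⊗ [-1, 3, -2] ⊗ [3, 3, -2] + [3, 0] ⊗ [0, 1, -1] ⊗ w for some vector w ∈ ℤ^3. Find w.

w = [-2, -1, 1]

Subtract the known terms from T to get the rank-1 residual R = [3, 0] ⊗ [0, 1, -1] ⊗ w, so R[i,j,k] = a[i]·b[j]·w[k]. Pick indices with nonzero a[0]·b[1] = (3)·(1) = 3. Only the fibre through (0,1,·) is needed: R[0,1,:] = T[0,1,:] − Σₗ aₗ[0]bₗ[1]cₗ = [-33, -30, 21] − (-3)·(3)·[3, 3, -2] = [-6, -3, 3]. Then w[k] = R[0,1,k] / 3 for each k, giving w = [-6, -3, 3] / 3 = [-2, -1, 1].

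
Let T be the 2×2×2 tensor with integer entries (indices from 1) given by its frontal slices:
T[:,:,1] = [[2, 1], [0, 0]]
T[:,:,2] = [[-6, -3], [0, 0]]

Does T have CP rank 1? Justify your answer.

Yes

If T = a ⊗ b ⊗ c then every fibre of T is a multiple of the corresponding factor, so read the factors off the fibres through the nonzero entry T[1,1,1] = 2.
The mode-1 fibre T[:,1,1] = [2, 0] gives a = [1, 0] (primitive direction); the mode-2 fibre T[1,:,1] = [2, 1] gives b = [2, 1]; then c[k] = T[1,1,k] / (a[1]·b[1]) = [2, -6] / 2 = [1, -3].
Expanding [1, 0] ⊗ [2, 1] ⊗ [1, -3] reproduces all 8 entries of T, so T = [1, 0] ⊗ [2, 1] ⊗ [1, -3] and rank(T) ≤ 1.
Equivalently every frontal slice T[:,:,k] is c[k] times the rank-1 matrix [1, 0] ⊗ [2, 1]. So T has rank 1 (it is nonzero).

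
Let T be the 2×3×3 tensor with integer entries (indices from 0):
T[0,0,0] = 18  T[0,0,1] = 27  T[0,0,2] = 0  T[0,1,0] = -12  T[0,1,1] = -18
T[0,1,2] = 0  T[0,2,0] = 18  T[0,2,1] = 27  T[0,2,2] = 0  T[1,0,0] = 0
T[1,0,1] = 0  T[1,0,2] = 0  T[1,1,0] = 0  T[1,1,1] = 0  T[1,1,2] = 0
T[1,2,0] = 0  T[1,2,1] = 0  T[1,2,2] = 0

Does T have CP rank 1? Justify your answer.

If T = a (x) b (x) c then every fibre of T is a multiple of the corresponding factor, so read the factors off the fibres through the nonzero entry T[0,0,0] = 18.
The mode-1 fibre T[:,0,0] = [18, 0] gives a = [1, 0] (primitive direction); the mode-2 fibre T[0,:,0] = [18, -12, 18] gives b = [3, -2, 3]; then c[k] = T[0,0,k] / (a[0]·b[0]) = [18, 27, 0] / 3 = [6, 9, 0].
Expanding [1, 0] (x) [3, -2, 3] (x) [6, 9, 0] reproduces all 18 entries of T, so T = [1, 0] (x) [3, -2, 3] (x) [6, 9, 0] and rank(T) ≤ 1.
Equivalently every frontal slice T[:,:,k] is c[k] times the rank-1 matrix [1, 0] (x) [3, -2, 3]. So T has rank 1 (it is nonzero).

Yes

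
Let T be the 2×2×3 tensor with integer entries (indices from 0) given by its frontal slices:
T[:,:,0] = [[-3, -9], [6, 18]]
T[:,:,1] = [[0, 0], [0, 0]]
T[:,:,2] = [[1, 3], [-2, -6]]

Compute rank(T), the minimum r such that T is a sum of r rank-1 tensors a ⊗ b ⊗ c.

1

Lower bound: T ≠ 0 (e.g. T[0,0,0] = -3), so rank(T) ≥ 1.
Upper bound: if T = a ⊗ b ⊗ c then every fibre of T is a multiple of the corresponding factor, so read the factors off the fibres through the nonzero entry T[0,0,0] = -3.
The mode-1 fibre T[:,0,0] = [-3, 6] gives a = (1, -2) (primitive direction); the mode-2 fibre T[0,:,0] = [-3, -9] gives b = (1, 3); then c[k] = T[0,0,k] / (a[0]·b[0]) = [-3, 0, 1] / 1 = (-3, 0, 1).
Expanding (1, -2) ⊗ (1, 3) ⊗ (-3, 0, 1) reproduces all 12 entries of T, so T = (1, -2) ⊗ (1, 3) ⊗ (-3, 0, 1) and rank(T) ≤ 1.
These bounds meet, so rank(T) = 1.
Check entry T[1,0,0] = 6: (-2)·(1)·(-3) = 6.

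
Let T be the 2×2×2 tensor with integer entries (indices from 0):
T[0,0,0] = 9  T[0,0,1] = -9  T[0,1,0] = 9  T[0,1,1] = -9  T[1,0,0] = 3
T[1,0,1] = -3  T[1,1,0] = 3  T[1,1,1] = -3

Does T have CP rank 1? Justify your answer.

If T = a ⊗ b ⊗ c then every fibre of T is a multiple of the corresponding factor, so read the factors off the fibres through the nonzero entry T[0,0,0] = 9.
The mode-1 fibre T[:,0,0] = [9, 3] gives a = [3, 1] (primitive direction); the mode-2 fibre T[0,:,0] = [9, 9] gives b = [1, 1]; then c[k] = T[0,0,k] / (a[0]·b[0]) = [9, -9] / 3 = [3, -3].
Expanding [3, 1] ⊗ [1, 1] ⊗ [3, -3] reproduces all 8 entries of T, so T = [3, 1] ⊗ [1, 1] ⊗ [3, -3] and rank(T) ≤ 1.
Equivalently every frontal slice T[:,:,k] is c[k] times the rank-1 matrix [3, 1] ⊗ [1, 1]. So T has rank 1 (it is nonzero).

Yes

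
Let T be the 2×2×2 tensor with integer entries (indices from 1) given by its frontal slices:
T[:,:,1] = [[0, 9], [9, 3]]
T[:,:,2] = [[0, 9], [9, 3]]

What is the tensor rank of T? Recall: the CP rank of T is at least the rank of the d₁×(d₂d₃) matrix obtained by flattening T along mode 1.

2

Lower bound: the mode-2 unfolding of T (rows indexed by j, columns by (i,k) = (1,1), (1,2), (2,1), (2,2)) is [[0, 0, 9, 9], [9, 9, 3, 3]].
There the 2×2 minor on rows j ∈ {1, 2}, columns (i,k) ∈ {(1,1), (2,1)} is det [[0, 9], [9, 3]] = -81 ≠ 0, so this unfolding has rank ≥ 2; CP rank is at least every unfolding rank, so rank(T) ≥ 2. (This is only a lower bound: in general the CP rank may exceed every unfolding rank, so we still need to exhibit 2 rank-1 terms summing to T.)
Upper bound — finding two terms. Every mode-3 slice of T is a multiple of one matrix: T[:,:,k] = c[k]·M with c = [1, 1] and M = [[0, 9], [9, 3]] (rows indexed by i, columns by j). So it suffices to write M as a sum of two rank-1 matrices.
Splitting M by its rows (i = 1, 2), M = [1, 0][0, 9]ᵀ + [0, 1][9, 3]ᵀ.
Hence T = [1, 0] ⊗ [0, 9] ⊗ [1, 1] + [0, 1] ⊗ [9, 3] ⊗ [1, 1], so rank(T) ≤ 2.
These bounds meet, so rank(T) = 2.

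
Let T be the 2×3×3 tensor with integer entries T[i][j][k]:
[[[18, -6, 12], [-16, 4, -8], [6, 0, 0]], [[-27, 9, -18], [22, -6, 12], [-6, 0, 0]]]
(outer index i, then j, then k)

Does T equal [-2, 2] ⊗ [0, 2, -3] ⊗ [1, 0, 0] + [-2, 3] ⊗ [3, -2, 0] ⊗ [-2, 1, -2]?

No

Reconstruct entry (0,0,0) from the claimed factors: Σₗ aₗ[0]bₗ[0]cₗ[0] = (-2)·(0)·(1) + (-2)·(3)·(-2) = 12, but T[0,0,0] = 18. The claim is false.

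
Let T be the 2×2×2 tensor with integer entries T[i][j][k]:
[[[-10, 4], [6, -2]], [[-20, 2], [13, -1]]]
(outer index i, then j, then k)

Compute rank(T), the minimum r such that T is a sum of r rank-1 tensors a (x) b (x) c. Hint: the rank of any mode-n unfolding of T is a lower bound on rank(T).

2

Lower bound: the mode-3 unfolding of T (rows indexed by k, columns by (i,j) = (0,0), (0,1), (1,0), (1,1)) is [[-10, 6, -20, 13], [4, -2, 2, -1]].
There the 2×2 minor on rows k ∈ {0, 1}, columns (i,j) ∈ {(0,0), (0,1)} is det [[-10, 6], [4, -2]] = -4 ≠ 0, so this unfolding has rank ≥ 2; CP rank is at least every unfolding rank, so rank(T) ≥ 2. (Unfolding ranks only ever bound the CP rank from below — rank(T) can be strictly larger than all of them — so the matching upper bound has to come from an explicit 2-term decomposition.)
Upper bound — finding two terms. Write S_k = T[:,:,k] for the frontal slices: S₀ = [[-10, 6], [-20, 13]], S₁ = [[4, -2], [2, -1]].
If T = a₁ (x) b₁ (x) c₁ + a₂ (x) b₂ (x) c₂ then each S_k = c₁[k]·a₁b₁ᵀ + c₂[k]·a₂b₂ᵀ. S₀ and S₁ are linearly independent, so a₁b₁ᵀ and a₂b₂ᵀ must span the same plane of matrices: they are the rank-1 matrices of the form x·S₀ + y·S₁.
det(x·S₀ + y·S₁) is −10·x² + 10·xy = (-10)·(x − y)(x), vanishing at (x:y) = (1:1) and (0:1).
M₁ = S₀ + S₁ = [[-6, 4], [-18, 12]] = (-2)·[1, 3][3, -2]ᵀ and M₂ = S₁ = [[4, -2], [2, -1]] = [2, 1][2, -1]ᵀ, so take a₁ = [1, 3], b₁ = [3, -2], a₂ = [2, 1], b₂ = [2, -1].
Each slice is an integer combination of E₁ = a₁b₁ᵀ and E₂ = a₂b₂ᵀ: S₀ = −2·E₁ − E₂, S₁ = E₂; reading off coefficients, c₁ = [-2, 0] and c₂ = [-1, 1].
Hence T = [1, 3] (x) [3, -2] (x) [-2, 0] + [2, 1] (x) [2, -1] (x) [-1, 1], so rank(T) ≤ 2.
These bounds meet, so rank(T) = 2.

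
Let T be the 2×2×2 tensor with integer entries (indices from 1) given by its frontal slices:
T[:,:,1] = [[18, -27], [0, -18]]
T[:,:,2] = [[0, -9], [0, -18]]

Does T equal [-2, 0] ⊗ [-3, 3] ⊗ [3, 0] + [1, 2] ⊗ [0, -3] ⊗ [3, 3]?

Yes

Reconstruct entrywise from the claimed factors. For example, T[2,2,2] = -18 and Σₗ aₗ[2]bₗ[2]cₗ[2] = (0)·(3)·(0) + (2)·(-3)·(3) = -18; checking all 8 entries, every one matches. The claim holds.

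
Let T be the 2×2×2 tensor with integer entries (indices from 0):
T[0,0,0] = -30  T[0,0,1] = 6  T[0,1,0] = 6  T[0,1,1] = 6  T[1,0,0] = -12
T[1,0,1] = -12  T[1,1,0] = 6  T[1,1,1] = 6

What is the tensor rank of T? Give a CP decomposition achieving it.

rank(T) = 2

Lower bound: the mode-2 unfolding of T (rows indexed by j, columns by (i,k) = (0,0), (0,1), (1,0), (1,1)) is [[-30, 6, -12, -12], [6, 6, 6, 6]].
There the 2×2 minor on rows j ∈ {0, 1}, columns (i,k) ∈ {(0,0), (0,1)} is det [[-30, 6], [6, 6]] = -216 ≠ 0, so this unfolding has rank ≥ 2; CP rank is at least every unfolding rank, so rank(T) ≥ 2. (Flattening ranks never certify an upper bound on CP rank; for that we must actually write T with 2 rank-1 terms.)
Upper bound — finding two terms. Write S_k = T[:,:,k] for the frontal slices: S₀ = [[-30, 6], [-12, 6]], S₁ = [[6, 6], [-12, 6]].
If T = a₁ (x) b₁ (x) c₁ + a₂ (x) b₂ (x) c₂ then each S_k = c₁[k]·a₁b₁ᵀ + c₂[k]·a₂b₂ᵀ. S₀ and S₁ are linearly independent, so a₁b₁ᵀ and a₂b₂ᵀ must span the same plane of matrices: they are the rank-1 matrices of the form x·S₀ + y·S₁.
det(x·S₀ + y·S₁) is −108·x² + 108·y² = (-108)·(x − y)(x + y), vanishing at (x:y) = (1:1) and (1:-1).
M₁ = S₀ + S₁ = [[-24, 12], [-24, 12]] = (-12)·[1, 1][2, -1]ᵀ and M₂ = S₀ − S₁ = [[-36, 0], [0, 0]] = (-36)·[1, 0][1, 0]ᵀ, so take a₁ = [1, 1], b₁ = [2, -1], a₂ = [1, 0], b₂ = [1, 0].
Each slice is an integer combination of E₁ = a₁b₁ᵀ and E₂ = a₂b₂ᵀ: S₀ = −6·E₁ − 18·E₂, S₁ = −6·E₁ + 18·E₂; reading off coefficients, c₁ = [-6, -6] and c₂ = [-18, 18].
Hence T = [1, 1] (x) [2, -1] (x) [-6, -6] + [1, 0] (x) [1, 0] (x) [-18, 18], so rank(T) ≤ 2.
These bounds meet, so rank(T) = 2.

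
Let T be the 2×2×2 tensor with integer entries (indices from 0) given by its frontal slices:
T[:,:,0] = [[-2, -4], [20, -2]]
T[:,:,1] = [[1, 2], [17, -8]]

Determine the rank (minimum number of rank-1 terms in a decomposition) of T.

Lower bound: the mode-1 unfolding of T (rows indexed by i, columns by (j,k) = (0,0), (0,1), (1,0), (1,1)) is [[-2, 1, -4, 2], [20, 17, -2, -8]].
There the 2×2 minor on rows i ∈ {0, 1}, columns (j,k) ∈ {(0,0), (0,1)} is det [[-2, 1], [20, 17]] = -54 ≠ 0, so this unfolding has rank ≥ 2; CP rank is at least every unfolding rank, so rank(T) ≥ 2. (This is only a lower bound: in general the CP rank may exceed every unfolding rank, so we still need to exhibit 2 rank-1 terms summing to T.)
Upper bound — finding two terms. Write S_k = T[:,:,k] for the frontal slices: S₀ = [[-2, -4], [20, -2]], S₁ = [[1, 2], [17, -8]].
If T = a₁ ⊗ b₁ ⊗ c₁ + a₂ ⊗ b₂ ⊗ c₂ then each S_k = c₁[k]·a₁b₁ᵀ + c₂[k]·a₂b₂ᵀ. S₀ and S₁ are linearly independent, so a₁b₁ᵀ and a₂b₂ᵀ must span the same plane of matrices: they are the rank-1 matrices of the form x·S₀ + y·S₁.
det(x·S₀ + y·S₁) is 84·x² + 42·xy − 42·y² = 42·(2·x − y)(x + y), vanishing at (x:y) = (1:2) and (1:-1).
M₁ = S₀ + 2·S₁ = [[0, 0], [54, -18]] = 18·[0, 1][3, -1]ᵀ and M₂ = S₀ − S₁ = [[-3, -6], [3, 6]] = (-3)·[1, -1][1, 2]ᵀ, so take a₁ = [0, 1], b₁ = [3, -1], a₂ = [1, -1], b₂ = [1, 2].
Each slice is an integer combination of E₁ = a₁b₁ᵀ and E₂ = a₂b₂ᵀ: S₀ = 6·E₁ − 2·E₂, S₁ = 6·E₁ + E₂; reading off coefficients, c₁ = [6, 6] and c₂ = [-2, 1].
Hence T = [0, 1] ⊗ [3, -1] ⊗ [6, 6] + [1, -1] ⊗ [1, 2] ⊗ [-2, 1], so rank(T) ≤ 2.
These bounds meet, so rank(T) = 2.
Check entry T[0,0,0] = -2: (0)·(3)·(6) + (1)·(1)·(-2) = -2.

2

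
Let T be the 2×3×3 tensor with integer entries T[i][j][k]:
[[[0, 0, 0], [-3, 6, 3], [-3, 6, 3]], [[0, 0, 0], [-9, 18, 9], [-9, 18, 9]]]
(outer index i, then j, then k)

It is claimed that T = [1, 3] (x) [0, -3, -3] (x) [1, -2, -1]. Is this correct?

Yes

Reconstruct entrywise from the claimed factors. For example, T[1,1,2] = 9 and Σₗ aₗ[1]bₗ[1]cₗ[2] = (3)·(-3)·(-1) = 9; checking all 18 entries, every one matches. The claim holds.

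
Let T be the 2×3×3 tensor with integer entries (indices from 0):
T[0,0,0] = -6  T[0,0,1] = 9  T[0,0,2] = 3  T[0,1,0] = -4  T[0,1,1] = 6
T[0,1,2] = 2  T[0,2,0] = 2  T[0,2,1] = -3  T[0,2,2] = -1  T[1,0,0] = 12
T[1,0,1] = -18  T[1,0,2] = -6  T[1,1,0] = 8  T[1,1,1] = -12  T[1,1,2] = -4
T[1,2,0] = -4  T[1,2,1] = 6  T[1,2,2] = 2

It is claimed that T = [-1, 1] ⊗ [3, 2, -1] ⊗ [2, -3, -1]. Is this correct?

Reconstruct entry (1,0,0) from the claimed factors: Σₗ aₗ[1]bₗ[0]cₗ[0] = (1)·(3)·(2) = 6, but T[1,0,0] = 12. The claim is false.

No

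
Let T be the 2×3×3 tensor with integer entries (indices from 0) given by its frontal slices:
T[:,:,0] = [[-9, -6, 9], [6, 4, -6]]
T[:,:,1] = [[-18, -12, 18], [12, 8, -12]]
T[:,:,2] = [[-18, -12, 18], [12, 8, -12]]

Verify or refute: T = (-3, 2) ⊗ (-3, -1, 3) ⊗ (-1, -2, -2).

No

Reconstruct entry (0,1,0) from the claimed factors: Σₗ aₗ[0]bₗ[1]cₗ[0] = (-3)·(-1)·(-1) = -3, but T[0,1,0] = -6. The claim is false.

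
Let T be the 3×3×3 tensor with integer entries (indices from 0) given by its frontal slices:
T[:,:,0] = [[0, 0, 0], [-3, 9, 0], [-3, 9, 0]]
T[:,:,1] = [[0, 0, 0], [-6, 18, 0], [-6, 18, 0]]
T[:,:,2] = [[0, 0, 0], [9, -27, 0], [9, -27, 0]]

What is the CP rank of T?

Lower bound: T ≠ 0 (e.g. T[1,0,0] = -3), so rank(T) ≥ 1.
Upper bound: if T = a ⊗ b ⊗ c then every fibre of T is a multiple of the corresponding factor, so read the factors off the fibres through the nonzero entry T[1,0,0] = -3.
The mode-1 fibre T[:,0,0] = [0, -3, -3] gives a = [0, 1, 1] (primitive direction); the mode-2 fibre T[1,:,0] = [-3, 9, 0] gives b = [1, -3, 0]; then c[k] = T[1,0,k] / (a[1]·b[0]) = [-3, -6, 9] / 1 = [-3, -6, 9].
Expanding [0, 1, 1] ⊗ [1, -3, 0] ⊗ [-3, -6, 9] reproduces all 27 entries of T, so T = [0, 1, 1] ⊗ [1, -3, 0] ⊗ [-3, -6, 9] and rank(T) ≤ 1.
These bounds meet, so rank(T) = 1.
Check entry T[1,1,0] = 9: (1)·(-3)·(-3) = 9.

1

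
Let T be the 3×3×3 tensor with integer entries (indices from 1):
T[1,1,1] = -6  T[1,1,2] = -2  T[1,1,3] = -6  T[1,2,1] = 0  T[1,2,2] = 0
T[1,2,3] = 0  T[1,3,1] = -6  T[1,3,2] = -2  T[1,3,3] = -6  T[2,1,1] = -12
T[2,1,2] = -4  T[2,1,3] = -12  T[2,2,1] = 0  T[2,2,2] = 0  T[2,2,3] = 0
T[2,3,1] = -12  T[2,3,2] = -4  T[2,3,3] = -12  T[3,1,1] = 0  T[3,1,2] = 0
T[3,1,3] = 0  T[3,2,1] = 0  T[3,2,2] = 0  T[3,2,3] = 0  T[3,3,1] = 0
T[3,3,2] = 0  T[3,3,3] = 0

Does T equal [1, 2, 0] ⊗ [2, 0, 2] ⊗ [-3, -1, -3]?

Yes

Reconstruct entrywise from the claimed factors. For example, T[1,1,2] = -2 and Σₗ aₗ[1]bₗ[1]cₗ[2] = (1)·(2)·(-1) = -2; checking all 27 entries, every one matches. The claim holds.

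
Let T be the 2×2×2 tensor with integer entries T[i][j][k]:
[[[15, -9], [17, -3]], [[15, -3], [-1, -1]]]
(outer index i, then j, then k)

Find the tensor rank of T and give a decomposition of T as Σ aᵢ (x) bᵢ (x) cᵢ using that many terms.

Lower bound: in the mode-2 unfolding of T (rows indexed by j, columns by (i,k)) the 2×2 minor on rows j ∈ {0, 1}, columns (i,k) ∈ {(0,0), (0,1)} is det [[15, -9], [17, -3]] = 108 ≠ 0, so that unfolding has rank ≥ 2 and hence rank(T) ≥ 2 (CP rank is at least every unfolding rank, though it can be larger).
Upper bound: with S_k = T[:,:,k], the two rank-1 terms a₁b₁ᵀ, a₂b₂ᵀ are the rank-1 members of the pencil x·S₀ + y·S₁.
det(x·S₀ + y·S₁) is −270·x² + 90·xy = (-90)·(3·x − y)(x), vanishing at (x:y) = (1:3) and (0:1).
M₁ = S₀ + 3·S₁ = [[-12, 8], [6, -4]] = (-2)·[2, -1][3, -2]ᵀ and M₂ = S₁ = [[-9, -3], [-3, -1]] = −[3, 1][3, 1]ᵀ, so take a₁ = [2, -1], b₁ = [3, -2], a₂ = [3, 1], b₂ = [3, 1].
Each slice is an integer combination of E₁ = a₁b₁ᵀ and E₂ = a₂b₂ᵀ: S₀ = −2·E₁ + 3·E₂, S₁ = −E₂; reading off coefficients, c₁ = [-2, 0] and c₂ = [3, -1].
Hence T = [2, -1] (x) [3, -2] (x) [-2, 0] + [3, 1] (x) [3, 1] (x) [3, -1], so rank(T) ≤ 2.
These bounds meet, so rank(T) = 2.

rank(T) = 2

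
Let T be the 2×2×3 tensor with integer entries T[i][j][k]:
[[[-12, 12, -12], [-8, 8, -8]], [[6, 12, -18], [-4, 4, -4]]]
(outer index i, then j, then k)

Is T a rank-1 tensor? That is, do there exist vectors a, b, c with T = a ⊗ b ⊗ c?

The mode-2 unfolding of T (rows indexed by j, columns by (i,k) = (0,0), (0,1), (0,2), (1,0), (1,1), (1,2)) is [[-12, 12, -12, 6, 12, -18], [-8, 8, -8, -4, 4, -4]].
There the 2×2 minor on rows j ∈ {0, 1}, columns (i,k) ∈ {(0,0), (1,0)} is det [[-12, 6], [-8, -4]] = 96 ≠ 0, so this unfolding has rank ≥ 2; CP rank is at least every unfolding rank, so rank(T) ≥ 2.
In particular rank(T) ≥ 2 > 1, so T is not rank-1.

No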